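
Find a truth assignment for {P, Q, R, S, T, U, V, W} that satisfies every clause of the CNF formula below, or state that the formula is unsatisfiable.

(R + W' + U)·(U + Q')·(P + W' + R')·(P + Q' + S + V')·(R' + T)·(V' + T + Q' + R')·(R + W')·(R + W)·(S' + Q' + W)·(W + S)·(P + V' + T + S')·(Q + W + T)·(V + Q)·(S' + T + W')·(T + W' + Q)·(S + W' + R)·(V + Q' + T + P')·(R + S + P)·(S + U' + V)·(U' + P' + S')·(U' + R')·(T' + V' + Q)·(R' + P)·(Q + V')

Try U = 1.
From the singleton clause (R'), R = 0.
From the singleton clause (W'), W = 0.
That conflicts with the unit clause (W).
So U must be the other value — set U = 0.
From the singleton clause (Q'), Q = 0.
From the singleton clause (V), V = 1.
That conflicts with the unit clause (V').
Either choice for U ends in contradiction.

UNSATISFIABLE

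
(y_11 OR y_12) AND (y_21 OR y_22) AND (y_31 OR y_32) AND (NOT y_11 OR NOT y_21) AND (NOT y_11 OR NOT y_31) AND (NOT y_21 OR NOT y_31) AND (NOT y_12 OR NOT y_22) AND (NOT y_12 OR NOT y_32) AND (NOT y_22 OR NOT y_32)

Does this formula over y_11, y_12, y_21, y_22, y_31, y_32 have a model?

Branch on y_11: set y_11 = true.
Unit clause (NOT y_21) forces y_21 = false.
Unit clause (y_22) forces y_22 = true.
Unit clause (NOT y_31) forces y_31 = false.
Unit clause (y_32) forces y_32 = true.
But (NOT y_32) is also a unit clause — contradiction.
So y_11 must be the other value — set y_11 = false.
Unit clause (y_12) forces y_12 = true.
Unit clause (NOT y_22) forces y_22 = false.
Unit clause (y_21) forces y_21 = true.
Unit clause (NOT y_31) forces y_31 = false.
Unit clause (y_32) forces y_32 = true.
But (NOT y_32) is also a unit clause — contradiction.
Both values of y_11 lead to a conflict.
No assignment satisfies every clause.

No, unsatisfiable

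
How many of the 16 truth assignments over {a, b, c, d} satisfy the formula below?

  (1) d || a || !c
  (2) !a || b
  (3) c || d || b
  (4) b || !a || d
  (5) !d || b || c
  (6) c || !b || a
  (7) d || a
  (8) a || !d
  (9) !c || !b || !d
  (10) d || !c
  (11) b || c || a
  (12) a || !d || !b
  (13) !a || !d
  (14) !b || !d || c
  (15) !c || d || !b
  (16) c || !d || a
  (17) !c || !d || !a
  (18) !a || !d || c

1

There are 2^4 = 16 truth assignments over (a, b, c, d).
Check each against the 18 clauses (columns in the order a, b, c, d):
  F F F F  ✗ fails (c || d || b)
  F F F T  ✗ fails (!d || b || c)
  F F T F  ✗ fails (d || a || !c)
  F F T T  ✗ fails (a || !d)
  F T F F  ✗ fails (c || !b || a)
  F T F T  ✗ fails (c || !b || a)
  F T T F  ✗ fails (d || a || !c)
  F T T T  ✗ fails (a || !d)
  T F F F  ✗ fails (!a || b)
  T F F T  ✗ fails (!a || b)
  T F T F  ✗ fails (!a || b)
  T F T T  ✗ fails (!a || b)
  T T F F  ✓ satisfies all
  T T F T  ✗ fails (!a || !d)
  T T T F  ✗ fails (d || !c)
  T T T T  ✗ fails (!c || !b || !d)
1 of the 16 rows is a model.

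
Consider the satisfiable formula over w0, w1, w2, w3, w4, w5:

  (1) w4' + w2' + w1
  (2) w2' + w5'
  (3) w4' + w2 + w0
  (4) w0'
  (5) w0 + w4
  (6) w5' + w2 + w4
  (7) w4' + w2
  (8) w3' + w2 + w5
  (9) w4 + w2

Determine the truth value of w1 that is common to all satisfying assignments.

True

Suppose w1 = 0.
From the singleton clause (w0'), w0 = 0.
From the singleton clause (w4), w4 = 1.
From the singleton clause (w2'), w2 = 0.
That conflicts with the unit clause (w2).
So every satisfying assignment has w1 = True.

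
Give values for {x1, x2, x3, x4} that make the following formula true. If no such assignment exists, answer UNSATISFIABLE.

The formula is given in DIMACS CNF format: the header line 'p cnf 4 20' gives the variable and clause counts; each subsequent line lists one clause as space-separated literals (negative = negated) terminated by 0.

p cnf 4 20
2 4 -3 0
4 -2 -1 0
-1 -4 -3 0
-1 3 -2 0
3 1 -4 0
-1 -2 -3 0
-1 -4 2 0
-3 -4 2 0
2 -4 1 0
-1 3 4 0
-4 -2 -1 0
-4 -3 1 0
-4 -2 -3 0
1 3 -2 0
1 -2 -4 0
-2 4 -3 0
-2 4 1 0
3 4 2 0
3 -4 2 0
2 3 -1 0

UNSATISFIABLE

Suppose x2 = True.
Suppose x4 = True.
Unit clause (¬x1) forces x1 = False.
But (x1) is also a unit clause — contradiction.
That branch fails; take x4 = False instead.
Unit clause (¬x1) forces x1 = False.
But (x1) is also a unit clause — contradiction.
Both values of x4 lead to a conflict.
That branch fails; take x2 = False instead.
Suppose x4 = True.
Unit clause (¬x1) forces x1 = False.
But (x1) is also a unit clause — contradiction.
That branch fails; take x4 = False instead.
Unit clause (¬x3) forces x3 = False.
But (x3) is also a unit clause — contradiction.
Both values of x4 lead to a conflict.
Both values of x2 lead to a conflict.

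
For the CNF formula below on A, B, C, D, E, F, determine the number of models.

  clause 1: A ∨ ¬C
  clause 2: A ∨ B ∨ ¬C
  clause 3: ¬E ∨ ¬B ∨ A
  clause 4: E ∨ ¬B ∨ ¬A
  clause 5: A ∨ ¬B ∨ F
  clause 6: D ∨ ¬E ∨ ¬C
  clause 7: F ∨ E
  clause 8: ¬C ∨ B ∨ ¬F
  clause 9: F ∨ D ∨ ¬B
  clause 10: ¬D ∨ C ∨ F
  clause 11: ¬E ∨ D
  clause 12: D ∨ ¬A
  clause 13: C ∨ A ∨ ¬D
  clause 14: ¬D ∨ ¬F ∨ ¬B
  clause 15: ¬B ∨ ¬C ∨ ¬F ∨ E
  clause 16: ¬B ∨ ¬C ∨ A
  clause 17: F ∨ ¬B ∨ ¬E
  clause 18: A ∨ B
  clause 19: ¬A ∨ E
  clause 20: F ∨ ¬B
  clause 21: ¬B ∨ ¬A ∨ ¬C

3

There are 2^6 = 64 truth assignments over (A, B, C, D, E, F).
Split on C. With C = True, the clauses containing C are satisfied and ¬C drops from the rest; 1 of the 2^5 = 32 assignments to the other variables satisfy what remains.
With C = False, by the same count on the reduced clause set, 2 assignments work.
Total: 1 + 2 = 3.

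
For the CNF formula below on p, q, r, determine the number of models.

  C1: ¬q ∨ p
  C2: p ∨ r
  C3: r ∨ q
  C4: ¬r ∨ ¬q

There are 2^3 = 8 truth assignments over (p, q, r).
Check each against the 4 clauses (columns in the order p, q, r):
  F F F  ✗ fails (p ∨ r)
  F F T  ✓ satisfies all
  F T F  ✗ fails (¬q ∨ p)
  F T T  ✗ fails (¬q ∨ p)
  T F F  ✗ fails (r ∨ q)
  T F T  ✓ satisfies all
  T T F  ✓ satisfies all
  T T T  ✗ fails (¬r ∨ ¬q)
3 of the 8 rows are models.

3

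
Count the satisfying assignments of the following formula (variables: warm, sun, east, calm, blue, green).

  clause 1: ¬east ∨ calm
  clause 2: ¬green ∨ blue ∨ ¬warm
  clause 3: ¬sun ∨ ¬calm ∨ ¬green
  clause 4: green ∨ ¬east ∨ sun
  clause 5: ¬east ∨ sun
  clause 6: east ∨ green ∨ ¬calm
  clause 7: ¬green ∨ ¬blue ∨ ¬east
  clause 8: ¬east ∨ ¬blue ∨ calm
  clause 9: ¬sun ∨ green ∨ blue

There are 2^6 = 64 truth assignments over (warm, sun, east, calm, blue, green).
Split on sun. With sun = True, the clauses containing sun are satisfied and ¬sun drops from the rest; 7 of the 2^5 = 32 assignments to the other variables satisfy what remains.
With sun = False, by the same count on the reduced clause set, 10 assignments work.
(One model: warm=F, sun=F, east=F, calm=F, blue=F, green=F.)
Total: 7 + 10 = 17.

17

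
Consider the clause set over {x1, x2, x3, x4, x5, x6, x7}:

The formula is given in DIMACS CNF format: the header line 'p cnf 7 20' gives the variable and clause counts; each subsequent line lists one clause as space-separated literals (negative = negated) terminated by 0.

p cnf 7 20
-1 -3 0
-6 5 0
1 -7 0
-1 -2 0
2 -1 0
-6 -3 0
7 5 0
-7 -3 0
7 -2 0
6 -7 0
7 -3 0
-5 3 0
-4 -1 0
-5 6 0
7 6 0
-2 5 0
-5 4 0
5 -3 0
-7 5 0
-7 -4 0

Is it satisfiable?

Case x1 = False:
From the singleton clause (¬x7), x7 = False.
From the singleton clause (x5), x5 = True.
From the singleton clause (¬x2), x2 = False.
From the singleton clause (¬x3), x3 = False.
Now (x3) is unsatisfied and unit — conflict.
Undo x1 and try x1 = True.
From the singleton clause (¬x3), x3 = False.
From the singleton clause (¬x2), x2 = False.
Now (x2) is unsatisfied and unit — conflict.
Neither x1 = True nor x1 = False works.
No assignment satisfies every clause.

No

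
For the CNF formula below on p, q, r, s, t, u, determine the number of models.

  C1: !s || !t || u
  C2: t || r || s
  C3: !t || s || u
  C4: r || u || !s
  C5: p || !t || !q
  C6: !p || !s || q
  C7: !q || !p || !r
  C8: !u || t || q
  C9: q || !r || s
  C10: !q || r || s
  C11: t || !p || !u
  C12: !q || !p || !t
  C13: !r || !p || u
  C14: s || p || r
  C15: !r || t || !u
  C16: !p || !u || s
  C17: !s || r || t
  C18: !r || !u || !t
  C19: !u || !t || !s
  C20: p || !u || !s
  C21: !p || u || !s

There are 2^6 = 64 truth assignments over (p, q, r, s, t, u).
Split on r. With r = true, the clauses containing r are satisfied and !r drops from the rest; 3 of the 2^5 = 32 assignments to the other variables satisfy what remains.
With r = false, by the same count on the reduced clause set, 0 assignments work.
(One model: p=F, q=F, r=T, s=T, t=F, u=F.)
Total: 3 + 0 = 3.

3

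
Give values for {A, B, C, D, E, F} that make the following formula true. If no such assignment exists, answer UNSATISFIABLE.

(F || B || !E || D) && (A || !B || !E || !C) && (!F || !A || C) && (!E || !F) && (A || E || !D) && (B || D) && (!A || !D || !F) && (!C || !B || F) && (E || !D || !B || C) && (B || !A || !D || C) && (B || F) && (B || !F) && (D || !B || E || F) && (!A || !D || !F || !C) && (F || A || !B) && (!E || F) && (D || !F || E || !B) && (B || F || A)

Try E = false.
Try A = true.
Try F = false.
(B) alone gives B = true.
(!C) alone gives C = false.
(!D) alone gives D = false.
But (D) is also a unit clause — contradiction.
That branch fails; take F = true instead.
(C) alone gives C = true.
(!D) alone gives D = false.
(B) alone gives B = true.
But (!B) is also a unit clause — contradiction.
Both values of F lead to a conflict.
That branch fails; take A = false instead.
(!D) alone gives D = false.
(B) alone gives B = true.
(F) alone gives F = true.
But (!F) is also a unit clause — contradiction.
Both values of A lead to a conflict.
That branch fails; take E = true instead.
(!F) alone gives F = false.
But (F) is also a unit clause — contradiction.
Both values of E lead to a conflict.

UNSATISFIABLE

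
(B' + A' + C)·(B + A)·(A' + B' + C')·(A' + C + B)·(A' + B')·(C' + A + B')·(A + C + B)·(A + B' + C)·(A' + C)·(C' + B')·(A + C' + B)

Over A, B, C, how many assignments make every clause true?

1

There are 2^3 = 8 truth assignments over (A, B, C).
Check each against the 11 clauses (columns in the order A, B, C):
  F F F  ✗ fails (B + A)
  F F T  ✗ fails (B + A)
  F T F  ✗ fails (A + B' + C)
  F T T  ✗ fails (C' + A + B')
  T F F  ✗ fails (A' + C + B)
  T F T  ✓ satisfies all
  T T F  ✗ fails (B' + A' + C)
  T T T  ✗ fails (A' + B' + C')
1 of the 8 rows is a model.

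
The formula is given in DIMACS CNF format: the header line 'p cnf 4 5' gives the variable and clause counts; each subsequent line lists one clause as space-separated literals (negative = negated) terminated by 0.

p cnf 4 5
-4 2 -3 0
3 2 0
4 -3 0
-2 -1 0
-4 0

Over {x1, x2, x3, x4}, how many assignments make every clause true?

There are 2^4 = 16 truth assignments over (x1, x2, x3, x4).
Split on x3. With x3 = True, the clauses containing x3 are satisfied and ¬x3 drops from the rest; 0 of the 2^3 = 8 assignments to the other variables satisfy what remains.
With x3 = False, by the same count on the reduced clause set, 1 assignment works.
Total: 0 + 1 = 1.

1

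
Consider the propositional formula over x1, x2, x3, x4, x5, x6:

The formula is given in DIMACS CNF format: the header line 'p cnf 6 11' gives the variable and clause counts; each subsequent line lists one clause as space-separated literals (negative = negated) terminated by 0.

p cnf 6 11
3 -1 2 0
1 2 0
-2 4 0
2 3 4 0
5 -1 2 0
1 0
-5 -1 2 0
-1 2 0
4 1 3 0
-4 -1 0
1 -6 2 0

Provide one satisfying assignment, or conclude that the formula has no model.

Unit clause (x1) forces x1 = True.
Unit clause (x2) forces x2 = True.
Unit clause (x4) forces x4 = True.
That conflicts with the unit clause (¬x4).

UNSATISFIABLE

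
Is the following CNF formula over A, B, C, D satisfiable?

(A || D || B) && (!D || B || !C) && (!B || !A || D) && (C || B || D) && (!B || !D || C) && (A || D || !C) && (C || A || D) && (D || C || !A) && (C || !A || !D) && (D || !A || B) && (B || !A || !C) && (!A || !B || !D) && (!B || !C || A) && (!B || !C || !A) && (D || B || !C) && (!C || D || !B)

Satisfiable

Case A = false:
Case D = true:
Case B = false:
Unit clause (!C) forces C = false.
All clauses are satisfied.
A satisfying assignment: A: false, B: false, C: false, D: true.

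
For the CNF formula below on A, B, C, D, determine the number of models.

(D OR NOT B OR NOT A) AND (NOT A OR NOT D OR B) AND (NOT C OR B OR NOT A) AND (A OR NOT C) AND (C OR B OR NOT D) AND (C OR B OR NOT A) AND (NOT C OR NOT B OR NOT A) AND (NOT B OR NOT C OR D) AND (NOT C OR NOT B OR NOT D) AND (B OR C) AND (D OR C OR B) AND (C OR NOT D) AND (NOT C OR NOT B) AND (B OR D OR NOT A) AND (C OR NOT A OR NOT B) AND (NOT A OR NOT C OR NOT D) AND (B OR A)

1

There are 2^4 = 16 truth assignments over (A, B, C, D).
Split on A. With A = true, the clauses containing A are satisfied and NOT A drops from the rest; 0 of the 2^3 = 8 assignments to the other variables satisfy what remains.
With A = false, by the same count on the reduced clause set, 1 assignment works.
Total: 0 + 1 = 1.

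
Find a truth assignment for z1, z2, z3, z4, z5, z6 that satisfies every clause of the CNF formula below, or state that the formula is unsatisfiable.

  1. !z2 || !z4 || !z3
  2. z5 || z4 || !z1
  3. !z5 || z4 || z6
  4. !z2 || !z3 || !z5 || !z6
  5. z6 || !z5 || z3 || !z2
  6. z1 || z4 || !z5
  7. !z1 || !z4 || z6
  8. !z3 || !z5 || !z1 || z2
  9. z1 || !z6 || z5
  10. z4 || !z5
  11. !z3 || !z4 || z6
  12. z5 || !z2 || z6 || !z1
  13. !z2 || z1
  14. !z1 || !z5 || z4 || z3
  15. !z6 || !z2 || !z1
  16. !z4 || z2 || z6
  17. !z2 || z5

Branch on z4: set z4 = true.
Branch on z2: set z2 = false.
(z6) alone gives z6 = true.
Branch on z1: set z1 = true.
Branch on z3: set z3 = false.
Every clause is now satisfied; z5 is unconstrained.

z1=true; z2=false; z3=false; z4=true; z5=false; z6=true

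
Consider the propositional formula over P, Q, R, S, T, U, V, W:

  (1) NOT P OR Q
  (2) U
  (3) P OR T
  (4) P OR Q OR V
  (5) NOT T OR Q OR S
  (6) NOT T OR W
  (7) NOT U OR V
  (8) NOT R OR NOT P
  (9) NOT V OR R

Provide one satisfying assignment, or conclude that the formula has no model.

P=false; Q=false; R=true; S=true; T=true; U=true; V=true; W=true

The clause (U) is unit, so U = true.
The clause (V) is unit, so V = true.
The clause (R) is unit, so R = true.
The clause (NOT P) is unit, so P = false.
The clause (T) is unit, so T = true.
The clause (W) is unit, so W = true.
Try Q = false.
The clause (S) is unit, so S = true.
Every clause now holds.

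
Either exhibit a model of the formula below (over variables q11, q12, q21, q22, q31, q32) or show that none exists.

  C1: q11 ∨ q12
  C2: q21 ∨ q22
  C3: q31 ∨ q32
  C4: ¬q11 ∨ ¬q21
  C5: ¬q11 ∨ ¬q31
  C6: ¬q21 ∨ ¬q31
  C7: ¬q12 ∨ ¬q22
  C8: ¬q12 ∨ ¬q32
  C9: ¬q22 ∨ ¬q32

Suppose q11 = True.
The clause (¬q21) is unit, so q21 = False.
The clause (q22) is unit, so q22 = True.
The clause (¬q31) is unit, so q31 = False.
The clause (q32) is unit, so q32 = True.
Now (¬q32) is unsatisfied and unit — conflict.
So q11 must be the other value — set q11 = False.
The clause (q12) is unit, so q12 = True.
The clause (¬q22) is unit, so q22 = False.
The clause (q21) is unit, so q21 = True.
The clause (¬q31) is unit, so q31 = False.
The clause (q32) is unit, so q32 = True.
Now (¬q32) is unsatisfied and unit — conflict.
Either choice for q11 ends in contradiction.

UNSATISFIABLE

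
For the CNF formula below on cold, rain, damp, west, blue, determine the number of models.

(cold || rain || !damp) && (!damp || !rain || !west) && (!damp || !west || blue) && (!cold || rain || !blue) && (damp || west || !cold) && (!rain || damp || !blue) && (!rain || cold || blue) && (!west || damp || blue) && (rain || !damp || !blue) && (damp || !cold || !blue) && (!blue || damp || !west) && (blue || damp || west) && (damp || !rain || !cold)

There are 2^5 = 32 truth assignments over (cold, rain, damp, west, blue).
Split on cold. With cold = true, the clauses containing cold are satisfied and !cold drops from the rest; 3 of the 2^4 = 16 assignments to the other variables satisfy what remains.
With cold = false, by the same count on the reduced clause set, 2 assignments work.
Total: 3 + 2 = 5.

5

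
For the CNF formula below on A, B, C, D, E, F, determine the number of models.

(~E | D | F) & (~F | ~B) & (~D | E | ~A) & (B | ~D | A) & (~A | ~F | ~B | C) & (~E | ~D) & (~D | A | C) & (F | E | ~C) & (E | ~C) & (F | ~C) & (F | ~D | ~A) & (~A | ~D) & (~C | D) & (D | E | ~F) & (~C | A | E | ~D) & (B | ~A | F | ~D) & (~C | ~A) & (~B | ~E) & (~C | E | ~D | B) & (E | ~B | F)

There are 2^6 = 64 truth assignments over (A, B, C, D, E, F).
Split on C. With C = 1, the clauses containing C are satisfied and ~C drops from the rest; 0 of the 2^5 = 32 assignments to the other variables satisfy what remains.
With C = 0, by the same count on the reduced clause set, 4 assignments work.
(One model: A=F, B=F, C=F, D=F, E=F, F=F.)
Total: 0 + 4 = 4.

4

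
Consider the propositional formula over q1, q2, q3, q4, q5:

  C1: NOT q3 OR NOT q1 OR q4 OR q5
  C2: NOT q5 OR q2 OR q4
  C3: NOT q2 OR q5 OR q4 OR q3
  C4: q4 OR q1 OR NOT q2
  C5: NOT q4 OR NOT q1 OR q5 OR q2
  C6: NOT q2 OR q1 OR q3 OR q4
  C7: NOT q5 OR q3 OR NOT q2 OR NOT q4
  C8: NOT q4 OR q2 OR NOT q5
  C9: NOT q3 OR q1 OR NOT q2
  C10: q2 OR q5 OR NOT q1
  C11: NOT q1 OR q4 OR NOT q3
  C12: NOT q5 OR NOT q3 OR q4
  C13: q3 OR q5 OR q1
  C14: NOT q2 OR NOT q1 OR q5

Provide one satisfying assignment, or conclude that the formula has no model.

Try q5 = false.
Try q2 = false.
(NOT q1) alone gives q1 = false.
(q3) alone gives q3 = true.
No clause remains; q4 is free.

q1 ↦ false, q2 ↦ false, q3 ↦ true, q4 ↦ true, q5 ↦ false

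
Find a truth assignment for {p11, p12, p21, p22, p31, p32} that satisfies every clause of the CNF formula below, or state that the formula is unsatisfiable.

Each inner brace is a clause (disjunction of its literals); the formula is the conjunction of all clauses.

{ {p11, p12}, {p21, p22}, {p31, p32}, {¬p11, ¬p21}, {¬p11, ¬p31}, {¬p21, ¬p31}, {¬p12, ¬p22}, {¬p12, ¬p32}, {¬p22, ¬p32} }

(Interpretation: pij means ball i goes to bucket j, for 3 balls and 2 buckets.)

UNSATISFIABLE

Try p11 = True.
The clause (¬p21) is unit, so p21 = False.
The clause (p22) is unit, so p22 = True.
The clause (¬p31) is unit, so p31 = False.
The clause (p32) is unit, so p32 = True.
That conflicts with the unit clause (¬p32).
That branch fails; take p11 = False instead.
The clause (p12) is unit, so p12 = True.
The clause (¬p22) is unit, so p22 = False.
The clause (p21) is unit, so p21 = True.
The clause (¬p31) is unit, so p31 = False.
The clause (p32) is unit, so p32 = True.
That conflicts with the unit clause (¬p32).
Both values of p11 lead to a conflict.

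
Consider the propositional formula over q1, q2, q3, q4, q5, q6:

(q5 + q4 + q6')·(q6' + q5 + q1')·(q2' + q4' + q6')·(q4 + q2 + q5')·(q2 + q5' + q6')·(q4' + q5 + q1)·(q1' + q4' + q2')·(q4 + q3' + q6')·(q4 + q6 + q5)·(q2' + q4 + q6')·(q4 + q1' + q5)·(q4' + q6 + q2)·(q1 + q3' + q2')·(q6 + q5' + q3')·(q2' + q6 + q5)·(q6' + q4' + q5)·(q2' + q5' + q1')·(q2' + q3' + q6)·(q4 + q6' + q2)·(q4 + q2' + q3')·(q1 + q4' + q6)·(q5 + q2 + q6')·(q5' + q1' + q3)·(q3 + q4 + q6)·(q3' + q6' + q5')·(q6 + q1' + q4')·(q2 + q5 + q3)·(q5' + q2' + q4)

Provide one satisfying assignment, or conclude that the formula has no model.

UNSATISFIABLE

Suppose q5 = 1.
Suppose q4 = 1.
Suppose q2 = 0.
From the singleton clause (q6'), q6 = 0.
That conflicts with the unit clause (q6).
Backtrack on q2: now try q2 = 1.
From the singleton clause (q6'), q6 = 0.
From the singleton clause (q1'), q1 = 0.
That conflicts with the unit clause (q1).
Both values of q2 lead to a conflict.
Backtrack on q4: now try q4 = 0.
From the singleton clause (q2), q2 = 1.
That conflicts with the unit clause (q2').
Both values of q4 lead to a conflict.
Backtrack on q5: now try q5 = 0.
Suppose q4 = 1.
From the singleton clause (q1), q1 = 1.
From the singleton clause (q6'), q6 = 0.
That conflicts with the unit clause (q6).
Backtrack on q4: now try q4 = 0.
From the singleton clause (q6'), q6 = 0.
That conflicts with the unit clause (q6).
Both values of q4 lead to a conflict.
Both values of q5 lead to a conflict.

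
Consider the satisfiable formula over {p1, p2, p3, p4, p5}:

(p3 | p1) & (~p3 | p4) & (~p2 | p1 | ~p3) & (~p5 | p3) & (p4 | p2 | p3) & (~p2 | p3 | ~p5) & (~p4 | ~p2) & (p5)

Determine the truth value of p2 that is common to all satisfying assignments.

Suppose p2 = 1.
(~p4) alone gives p4 = 0.
(~p3) alone gives p3 = 0.
(p1) alone gives p1 = 1.
(~p5) alone gives p5 = 0.
But (p5) is also a unit clause — contradiction.
So every satisfying assignment has p2 = False.

False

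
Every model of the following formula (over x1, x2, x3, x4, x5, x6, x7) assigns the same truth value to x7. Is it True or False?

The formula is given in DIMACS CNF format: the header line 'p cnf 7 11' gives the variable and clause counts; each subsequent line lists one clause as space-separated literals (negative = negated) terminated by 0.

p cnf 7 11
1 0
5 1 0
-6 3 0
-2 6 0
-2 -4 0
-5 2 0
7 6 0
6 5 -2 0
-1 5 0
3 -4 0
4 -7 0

Suppose x7 = True.
The clause (x1) is unit, so x1 = True.
The clause (x5) is unit, so x5 = True.
The clause (x2) is unit, so x2 = True.
The clause (x6) is unit, so x6 = True.
The clause (x3) is unit, so x3 = True.
The clause (¬x4) is unit, so x4 = False.
But (x4) is also a unit clause — contradiction.
So every satisfying assignment has x7 = False.

False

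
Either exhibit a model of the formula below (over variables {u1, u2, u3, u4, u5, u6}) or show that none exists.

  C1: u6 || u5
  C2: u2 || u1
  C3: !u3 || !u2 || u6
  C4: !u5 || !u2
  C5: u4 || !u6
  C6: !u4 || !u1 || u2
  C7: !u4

u1: true, u2: false, u3: true, u4: false, u5: true, u6: false

The clause (!u4) is unit, so u4 = false.
The clause (!u6) is unit, so u6 = false.
The clause (u5) is unit, so u5 = true.
The clause (!u2) is unit, so u2 = false.
The clause (u1) is unit, so u1 = true.
Every clause is now satisfied; u3 is unconstrained.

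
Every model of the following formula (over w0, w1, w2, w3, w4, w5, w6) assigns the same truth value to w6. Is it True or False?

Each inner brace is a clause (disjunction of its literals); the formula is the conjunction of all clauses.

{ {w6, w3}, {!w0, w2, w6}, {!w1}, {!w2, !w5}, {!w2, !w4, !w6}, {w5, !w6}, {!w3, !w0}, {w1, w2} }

False

Suppose w6 = true.
(!w1) alone gives w1 = false.
(w5) alone gives w5 = true.
(!w2) alone gives w2 = false.
Now (w2) is unsatisfied and unit — conflict.
So every satisfying assignment has w6 = False.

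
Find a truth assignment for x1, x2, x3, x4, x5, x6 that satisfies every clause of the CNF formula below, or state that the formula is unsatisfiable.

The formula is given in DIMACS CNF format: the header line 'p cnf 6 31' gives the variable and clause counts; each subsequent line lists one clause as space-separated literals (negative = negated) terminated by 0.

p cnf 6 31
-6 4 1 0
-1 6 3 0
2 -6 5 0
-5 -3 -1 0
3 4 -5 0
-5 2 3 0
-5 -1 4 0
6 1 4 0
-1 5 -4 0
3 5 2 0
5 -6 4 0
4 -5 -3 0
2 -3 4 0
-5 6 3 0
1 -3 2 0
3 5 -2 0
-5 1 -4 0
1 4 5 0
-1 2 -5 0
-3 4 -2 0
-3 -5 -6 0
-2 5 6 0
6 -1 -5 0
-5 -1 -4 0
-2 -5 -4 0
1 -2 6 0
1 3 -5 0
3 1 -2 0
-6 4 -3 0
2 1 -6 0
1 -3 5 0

Try x6 = False.
Try x1 = False.
From the singleton clause (x4), x4 = True.
From the singleton clause (¬x5), x5 = False.
From the singleton clause (¬x2), x2 = False.
From the singleton clause (x3), x3 = True.
Now (¬x3) is unsatisfied and unit — conflict.
So x1 must be the other value — set x1 = True.
From the singleton clause (x3), x3 = True.
From the singleton clause (¬x5), x5 = False.
From the singleton clause (¬x4), x4 = False.
From the singleton clause (x2), x2 = True.
Now (¬x2) is unsatisfied and unit — conflict.
Both values of x1 lead to a conflict.
So x6 must be the other value — set x6 = True.
Try x4 = True.
Try x2 = True.
From the singleton clause (¬x5), x5 = False.
From the singleton clause (¬x1), x1 = False.
From the singleton clause (x3), x3 = True.
Now (¬x3) is unsatisfied and unit — conflict.
So x2 must be the other value — set x2 = False.
From the singleton clause (x5), x5 = True.
From the singleton clause (x3), x3 = True.
Now (¬x3) is unsatisfied and unit — conflict.
Both values of x2 lead to a conflict.
So x4 must be the other value — set x4 = False.
From the singleton clause (x1), x1 = True.
From the singleton clause (¬x5), x5 = False.
Now (x5) is unsatisfied and unit — conflict.
Both values of x4 lead to a conflict.
Both values of x6 lead to a conflict.

UNSATISFIABLE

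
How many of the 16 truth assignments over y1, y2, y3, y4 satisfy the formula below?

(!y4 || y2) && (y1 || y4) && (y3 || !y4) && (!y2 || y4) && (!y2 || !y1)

There are 2^4 = 16 truth assignments over (y1, y2, y3, y4).
Split on y4. With y4 = true, the clauses containing y4 are satisfied and !y4 drops from the rest; 1 of the 2^3 = 8 assignments to the other variables satisfy what remains.
With y4 = false, by the same count on the reduced clause set, 2 assignments work.
Total: 1 + 2 = 3.

3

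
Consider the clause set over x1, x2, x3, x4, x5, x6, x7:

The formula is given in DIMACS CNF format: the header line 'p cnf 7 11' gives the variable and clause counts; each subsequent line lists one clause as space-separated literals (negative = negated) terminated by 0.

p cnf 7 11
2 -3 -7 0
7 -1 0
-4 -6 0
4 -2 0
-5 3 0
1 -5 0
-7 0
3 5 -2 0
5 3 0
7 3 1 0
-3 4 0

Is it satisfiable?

From the singleton clause (¬x7), x7 = False.
From the singleton clause (¬x1), x1 = False.
From the singleton clause (¬x5), x5 = False.
From the singleton clause (x3), x3 = True.
From the singleton clause (x4), x4 = True.
From the singleton clause (¬x6), x6 = False.
Every clause is now satisfied; x2 is unconstrained.
A satisfying assignment: x1=False; x2=True; x3=True; x4=True; x5=False; x6=False; x7=False.

Yes, satisfiable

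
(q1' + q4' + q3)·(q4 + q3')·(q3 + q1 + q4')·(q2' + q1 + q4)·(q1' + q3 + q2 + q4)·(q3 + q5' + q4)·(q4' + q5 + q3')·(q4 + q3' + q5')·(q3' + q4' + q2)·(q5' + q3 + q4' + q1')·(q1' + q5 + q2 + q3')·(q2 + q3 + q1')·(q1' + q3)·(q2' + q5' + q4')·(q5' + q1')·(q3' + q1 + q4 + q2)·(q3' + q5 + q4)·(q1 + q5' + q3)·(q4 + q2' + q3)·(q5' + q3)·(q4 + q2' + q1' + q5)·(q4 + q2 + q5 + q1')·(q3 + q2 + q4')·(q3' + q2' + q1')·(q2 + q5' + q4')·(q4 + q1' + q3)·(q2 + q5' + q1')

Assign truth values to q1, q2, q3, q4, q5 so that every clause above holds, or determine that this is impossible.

q1 ↦ 0,  q2 ↦ 0,  q3 ↦ 0,  q4 ↦ 0,  q5 ↦ 0

Suppose q4 = 0.
From the singleton clause (q3'), q3 = 0.
From the singleton clause (q5'), q5 = 0.
From the singleton clause (q1'), q1 = 0.
From the singleton clause (q2'), q2 = 0.
All clauses are satisfied.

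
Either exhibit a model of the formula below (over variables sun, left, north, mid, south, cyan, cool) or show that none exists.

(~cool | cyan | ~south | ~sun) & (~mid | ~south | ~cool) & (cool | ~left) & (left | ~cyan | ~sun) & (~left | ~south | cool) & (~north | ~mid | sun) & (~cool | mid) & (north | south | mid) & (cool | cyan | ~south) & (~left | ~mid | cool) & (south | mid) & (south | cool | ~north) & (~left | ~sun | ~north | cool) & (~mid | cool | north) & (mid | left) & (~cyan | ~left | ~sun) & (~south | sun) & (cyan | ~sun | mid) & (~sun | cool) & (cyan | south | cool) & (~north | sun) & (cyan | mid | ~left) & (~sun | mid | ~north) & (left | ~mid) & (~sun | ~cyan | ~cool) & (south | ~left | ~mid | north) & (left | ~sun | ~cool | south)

sun: 1,  left: 1,  north: 1,  mid: 1,  south: 0,  cyan: 0,  cool: 1

Try cool = 1.
Unit clause (mid) forces mid = 1.
Unit clause (~south) forces south = 0.
Unit clause (left) forces left = 1.
Unit clause (north) forces north = 1.
Unit clause (sun) forces sun = 1.
Unit clause (~cyan) forces cyan = 0.
This assignment satisfies each clause.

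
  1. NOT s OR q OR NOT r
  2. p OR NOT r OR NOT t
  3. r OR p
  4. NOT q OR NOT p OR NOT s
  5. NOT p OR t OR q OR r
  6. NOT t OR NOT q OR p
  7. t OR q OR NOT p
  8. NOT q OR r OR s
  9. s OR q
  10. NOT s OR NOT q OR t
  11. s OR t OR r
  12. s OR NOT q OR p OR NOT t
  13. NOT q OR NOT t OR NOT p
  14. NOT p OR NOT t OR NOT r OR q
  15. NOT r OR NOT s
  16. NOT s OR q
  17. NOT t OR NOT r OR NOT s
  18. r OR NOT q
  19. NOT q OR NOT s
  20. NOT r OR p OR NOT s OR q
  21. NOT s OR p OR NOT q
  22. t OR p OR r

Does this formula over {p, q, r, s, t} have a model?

Case r = true:
From the singleton clause (NOT s), s = false.
From the singleton clause (q), q = true.
Case p = true:
From the singleton clause (NOT t), t = false.
This assignment satisfies each clause.
A satisfying assignment: p ↦ true, q ↦ true, r ↦ true, s ↦ false, t ↦ false.

Yes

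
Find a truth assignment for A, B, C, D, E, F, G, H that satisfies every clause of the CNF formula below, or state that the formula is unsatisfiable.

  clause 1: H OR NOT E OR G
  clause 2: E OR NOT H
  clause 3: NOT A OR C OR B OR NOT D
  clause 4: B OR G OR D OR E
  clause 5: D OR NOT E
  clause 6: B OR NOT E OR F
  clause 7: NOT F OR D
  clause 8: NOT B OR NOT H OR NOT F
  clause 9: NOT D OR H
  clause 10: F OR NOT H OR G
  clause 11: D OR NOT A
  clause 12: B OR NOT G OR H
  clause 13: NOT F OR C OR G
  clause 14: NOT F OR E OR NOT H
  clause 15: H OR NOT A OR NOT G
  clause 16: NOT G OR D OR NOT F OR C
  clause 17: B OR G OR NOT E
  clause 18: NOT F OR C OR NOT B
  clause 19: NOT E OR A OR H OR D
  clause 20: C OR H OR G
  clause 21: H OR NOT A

Suppose E = true.
From the singleton clause (D), D = true.
From the singleton clause (H), H = true.
Suppose B = false.
From the singleton clause (F), F = true.
From the singleton clause (G), G = true.
Suppose A = false.
All clauses hold; C can take either value.

A: false,  B: false,  C: false,  D: true,  E: true,  F: true,  G: true,  H: true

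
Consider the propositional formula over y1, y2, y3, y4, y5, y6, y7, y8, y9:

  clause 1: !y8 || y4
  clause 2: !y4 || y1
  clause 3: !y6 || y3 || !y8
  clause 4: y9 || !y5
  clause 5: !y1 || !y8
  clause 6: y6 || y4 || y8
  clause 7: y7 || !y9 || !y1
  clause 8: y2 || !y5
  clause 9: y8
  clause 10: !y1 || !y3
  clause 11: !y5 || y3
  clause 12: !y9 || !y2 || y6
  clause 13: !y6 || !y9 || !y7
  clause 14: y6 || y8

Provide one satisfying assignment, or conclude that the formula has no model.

UNSATISFIABLE

(y8) alone gives y8 = true.
(y4) alone gives y4 = true.
(y1) alone gives y1 = true.
That conflicts with the unit clause (!y1).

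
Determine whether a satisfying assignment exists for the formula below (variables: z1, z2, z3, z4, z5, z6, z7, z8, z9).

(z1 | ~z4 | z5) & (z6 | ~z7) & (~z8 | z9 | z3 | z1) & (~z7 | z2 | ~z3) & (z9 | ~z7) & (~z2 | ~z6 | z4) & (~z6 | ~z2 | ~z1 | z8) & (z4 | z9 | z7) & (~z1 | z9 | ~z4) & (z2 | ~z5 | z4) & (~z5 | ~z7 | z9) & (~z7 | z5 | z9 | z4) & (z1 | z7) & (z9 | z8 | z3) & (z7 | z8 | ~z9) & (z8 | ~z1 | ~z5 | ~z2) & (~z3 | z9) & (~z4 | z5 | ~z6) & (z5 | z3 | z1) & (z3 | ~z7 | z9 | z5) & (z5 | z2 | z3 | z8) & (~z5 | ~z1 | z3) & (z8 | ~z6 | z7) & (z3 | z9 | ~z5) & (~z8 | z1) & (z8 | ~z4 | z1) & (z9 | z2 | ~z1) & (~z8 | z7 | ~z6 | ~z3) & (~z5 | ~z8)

Branch on z6: set z6 = 1.
Branch on z9: set z9 = 1.
Branch on z2: set z2 = 0.
Branch on z7: set z7 = 0.
The clause (z1) is unit, so z1 = 1.
The clause (z8) is unit, so z8 = 1.
The clause (~z3) is unit, so z3 = 0.
The clause (~z5) is unit, so z5 = 0.
The clause (~z4) is unit, so z4 = 0.
All clauses are satisfied.
A satisfying assignment: z1 ↦ 1; z2 ↦ 0; z3 ↦ 0; z4 ↦ 0; z5 ↦ 0; z6 ↦ 1; z7 ↦ 0; z8 ↦ 1; z9 ↦ 1.

Satisfiable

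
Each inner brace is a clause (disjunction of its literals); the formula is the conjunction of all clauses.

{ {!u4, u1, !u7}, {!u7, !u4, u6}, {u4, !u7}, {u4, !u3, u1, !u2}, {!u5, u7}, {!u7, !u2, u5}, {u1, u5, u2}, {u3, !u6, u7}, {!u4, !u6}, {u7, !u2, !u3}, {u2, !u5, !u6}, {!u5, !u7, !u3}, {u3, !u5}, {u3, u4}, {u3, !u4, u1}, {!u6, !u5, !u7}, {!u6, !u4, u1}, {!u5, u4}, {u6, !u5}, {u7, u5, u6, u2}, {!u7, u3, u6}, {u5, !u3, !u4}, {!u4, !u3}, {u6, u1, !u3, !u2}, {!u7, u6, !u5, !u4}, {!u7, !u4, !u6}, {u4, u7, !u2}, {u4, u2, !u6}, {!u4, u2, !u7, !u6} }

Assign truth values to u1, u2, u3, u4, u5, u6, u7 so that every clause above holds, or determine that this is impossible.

Case u4 = true:
Unit clause (!u6) forces u6 = false.
Unit clause (!u7) forces u7 = false.
Unit clause (!u5) forces u5 = false.
Unit clause (u2) forces u2 = true.
Unit clause (!u3) forces u3 = false.
Unit clause (u1) forces u1 = true.
All clauses are satisfied.

u1=true; u2=true; u3=false; u4=true; u5=false; u6=false; u7=false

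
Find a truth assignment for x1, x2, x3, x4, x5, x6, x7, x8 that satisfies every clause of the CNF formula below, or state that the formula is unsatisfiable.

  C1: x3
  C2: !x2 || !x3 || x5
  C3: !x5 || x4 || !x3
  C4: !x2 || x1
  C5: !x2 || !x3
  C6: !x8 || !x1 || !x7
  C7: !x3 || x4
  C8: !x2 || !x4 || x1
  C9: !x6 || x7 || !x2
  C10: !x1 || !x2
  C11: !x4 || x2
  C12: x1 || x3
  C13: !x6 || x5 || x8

UNSATISFIABLE

(x3) alone gives x3 = true.
(!x2) alone gives x2 = false.
(x4) alone gives x4 = true.
Now (!x4) is unsatisfied and unit — conflict.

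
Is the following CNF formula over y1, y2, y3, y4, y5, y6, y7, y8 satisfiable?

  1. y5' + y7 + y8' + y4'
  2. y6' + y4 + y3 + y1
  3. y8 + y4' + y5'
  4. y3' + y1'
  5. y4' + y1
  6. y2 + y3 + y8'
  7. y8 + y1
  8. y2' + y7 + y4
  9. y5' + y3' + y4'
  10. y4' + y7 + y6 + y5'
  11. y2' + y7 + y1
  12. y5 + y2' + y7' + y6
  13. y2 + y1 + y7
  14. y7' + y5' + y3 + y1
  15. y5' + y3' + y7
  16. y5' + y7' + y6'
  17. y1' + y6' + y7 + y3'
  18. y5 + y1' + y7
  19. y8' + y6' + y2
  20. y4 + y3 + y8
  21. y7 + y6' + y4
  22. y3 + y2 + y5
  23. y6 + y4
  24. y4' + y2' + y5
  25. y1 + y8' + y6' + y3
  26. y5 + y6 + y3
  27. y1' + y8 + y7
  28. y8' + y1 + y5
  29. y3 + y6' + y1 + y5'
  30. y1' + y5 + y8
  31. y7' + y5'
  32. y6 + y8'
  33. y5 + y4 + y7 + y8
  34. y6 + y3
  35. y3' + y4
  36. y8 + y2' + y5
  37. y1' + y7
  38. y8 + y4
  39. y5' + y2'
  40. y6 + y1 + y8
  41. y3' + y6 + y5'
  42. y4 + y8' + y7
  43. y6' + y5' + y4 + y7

Yes

Suppose y3 = 0.
From the singleton clause (y6), y6 = 1.
Suppose y4 = 0.
From the singleton clause (y1), y1 = 1.
From the singleton clause (y8), y8 = 1.
From the singleton clause (y2), y2 = 1.
From the singleton clause (y7), y7 = 1.
From the singleton clause (y5'), y5 = 0.
All clauses are satisfied.
A satisfying assignment: y1=1,  y2=1,  y3=0,  y4=0,  y5=0,  y6=1,  y7=1,  y8=1.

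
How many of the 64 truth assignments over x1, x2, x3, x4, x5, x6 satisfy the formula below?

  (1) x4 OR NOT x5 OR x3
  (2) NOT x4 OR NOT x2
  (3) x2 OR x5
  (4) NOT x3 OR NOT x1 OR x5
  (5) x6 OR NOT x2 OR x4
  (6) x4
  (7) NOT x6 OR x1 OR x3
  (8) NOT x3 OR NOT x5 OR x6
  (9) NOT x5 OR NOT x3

3

There are 2^6 = 64 truth assignments over (x1, x2, x3, x4, x5, x6).
Split on x6. With x6 = true, the clauses containing x6 are satisfied and NOT x6 drops from the rest; 1 of the 2^5 = 32 assignments to the other variables satisfy what remains.
With x6 = false, by the same count on the reduced clause set, 2 assignments work.
Total: 1 + 2 = 3.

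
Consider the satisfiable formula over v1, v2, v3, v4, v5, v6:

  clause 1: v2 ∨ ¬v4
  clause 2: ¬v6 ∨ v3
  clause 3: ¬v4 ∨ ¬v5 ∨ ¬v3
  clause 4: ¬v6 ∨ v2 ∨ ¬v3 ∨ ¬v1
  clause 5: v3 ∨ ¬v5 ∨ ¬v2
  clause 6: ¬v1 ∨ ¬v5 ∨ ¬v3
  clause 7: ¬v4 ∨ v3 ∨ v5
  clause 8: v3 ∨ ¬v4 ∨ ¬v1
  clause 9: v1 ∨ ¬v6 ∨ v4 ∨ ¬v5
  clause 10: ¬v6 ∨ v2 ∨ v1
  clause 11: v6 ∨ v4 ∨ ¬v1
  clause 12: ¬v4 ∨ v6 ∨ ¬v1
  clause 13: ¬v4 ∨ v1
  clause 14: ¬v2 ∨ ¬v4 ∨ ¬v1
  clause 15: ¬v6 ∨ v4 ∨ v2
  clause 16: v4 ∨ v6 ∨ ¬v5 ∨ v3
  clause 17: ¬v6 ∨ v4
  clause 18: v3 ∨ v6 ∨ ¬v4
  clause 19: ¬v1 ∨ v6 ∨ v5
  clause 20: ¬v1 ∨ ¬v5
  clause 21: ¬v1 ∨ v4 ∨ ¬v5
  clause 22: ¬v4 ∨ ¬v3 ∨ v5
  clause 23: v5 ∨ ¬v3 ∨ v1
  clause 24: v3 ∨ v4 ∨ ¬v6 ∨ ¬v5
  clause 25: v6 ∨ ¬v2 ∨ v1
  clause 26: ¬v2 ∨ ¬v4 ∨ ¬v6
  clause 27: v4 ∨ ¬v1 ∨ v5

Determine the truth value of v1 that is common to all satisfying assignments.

Suppose v1 = True.
(¬v5) alone gives v5 = False.
(v6) alone gives v6 = True.
(v3) alone gives v3 = True.
(v2) alone gives v2 = True.
(¬v4) alone gives v4 = False.
Now (v4) is unsatisfied and unit — conflict.
So every satisfying assignment has v1 = False.

False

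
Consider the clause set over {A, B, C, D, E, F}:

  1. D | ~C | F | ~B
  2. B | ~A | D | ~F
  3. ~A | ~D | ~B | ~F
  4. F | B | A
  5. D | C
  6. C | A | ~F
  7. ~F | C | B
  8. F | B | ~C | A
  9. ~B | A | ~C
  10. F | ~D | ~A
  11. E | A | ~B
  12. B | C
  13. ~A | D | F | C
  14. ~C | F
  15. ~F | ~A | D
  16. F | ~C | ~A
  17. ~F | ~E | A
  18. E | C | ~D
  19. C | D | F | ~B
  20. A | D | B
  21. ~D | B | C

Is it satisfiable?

Case D = 1:
Case F = 1:
Case A = 1:
From the singleton clause (~B), B = 0.
From the singleton clause (C), C = 1.
All clauses hold; E can take either value.
A satisfying assignment: A=1,  B=0,  C=1,  D=1,  E=1,  F=1.

Satisfiable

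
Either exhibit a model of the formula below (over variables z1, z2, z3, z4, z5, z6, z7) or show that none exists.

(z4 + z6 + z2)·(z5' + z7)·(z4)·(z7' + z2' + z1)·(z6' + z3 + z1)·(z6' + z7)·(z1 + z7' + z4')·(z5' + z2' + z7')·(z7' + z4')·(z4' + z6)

UNSATISFIABLE

Unit clause (z4) forces z4 = 1.
Unit clause (z7') forces z7 = 0.
Unit clause (z5') forces z5 = 0.
Unit clause (z6') forces z6 = 0.
Now (z6) is unsatisfied and unit — conflict.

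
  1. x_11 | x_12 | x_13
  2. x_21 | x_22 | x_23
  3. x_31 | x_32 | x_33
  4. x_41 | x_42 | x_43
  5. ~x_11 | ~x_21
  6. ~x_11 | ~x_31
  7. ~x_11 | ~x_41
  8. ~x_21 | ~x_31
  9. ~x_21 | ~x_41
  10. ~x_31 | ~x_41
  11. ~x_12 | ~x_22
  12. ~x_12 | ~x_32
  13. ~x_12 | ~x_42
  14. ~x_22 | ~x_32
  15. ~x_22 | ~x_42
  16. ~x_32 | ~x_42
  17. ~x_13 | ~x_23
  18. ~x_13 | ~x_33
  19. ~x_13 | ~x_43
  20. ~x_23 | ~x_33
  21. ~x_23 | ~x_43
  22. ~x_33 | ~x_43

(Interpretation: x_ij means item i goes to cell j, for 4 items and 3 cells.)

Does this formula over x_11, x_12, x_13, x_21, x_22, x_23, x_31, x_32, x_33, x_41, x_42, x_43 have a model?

Case x_11 = 0:
Case x_12 = 1:
The clause (~x_22) is unit, so x_22 = 0.
The clause (~x_32) is unit, so x_32 = 0.
The clause (~x_42) is unit, so x_42 = 0.
Case x_21 = 1:
The clause (~x_31) is unit, so x_31 = 0.
The clause (x_33) is unit, so x_33 = 1.
The clause (~x_41) is unit, so x_41 = 0.
The clause (x_43) is unit, so x_43 = 1.
That conflicts with the unit clause (~x_43).
So x_21 must be the other value — set x_21 = 0.
The clause (x_23) is unit, so x_23 = 1.
The clause (~x_13) is unit, so x_13 = 0.
The clause (~x_33) is unit, so x_33 = 0.
The clause (x_31) is unit, so x_31 = 1.
The clause (~x_41) is unit, so x_41 = 0.
The clause (x_43) is unit, so x_43 = 1.
That conflicts with the unit clause (~x_43).
Both values of x_21 lead to a conflict.
So x_12 must be the other value — set x_12 = 0.
The clause (x_13) is unit, so x_13 = 1.
The clause (~x_23) is unit, so x_23 = 0.
The clause (~x_33) is unit, so x_33 = 0.
The clause (~x_43) is unit, so x_43 = 0.
Case x_21 = 1:
The clause (~x_31) is unit, so x_31 = 0.
The clause (x_32) is unit, so x_32 = 1.
The clause (~x_41) is unit, so x_41 = 0.
The clause (x_42) is unit, so x_42 = 1.
That conflicts with the unit clause (~x_42).
So x_21 must be the other value — set x_21 = 0.
The clause (x_22) is unit, so x_22 = 1.
The clause (~x_32) is unit, so x_32 = 0.
The clause (x_31) is unit, so x_31 = 1.
The clause (~x_41) is unit, so x_41 = 0.
The clause (x_42) is unit, so x_42 = 1.
That conflicts with the unit clause (~x_42).
Both values of x_21 lead to a conflict.
Both values of x_12 lead to a conflict.
So x_11 must be the other value — set x_11 = 1.
The clause (~x_21) is unit, so x_21 = 0.
The clause (~x_31) is unit, so x_31 = 0.
The clause (~x_41) is unit, so x_41 = 0.
Case x_22 = 1:
The clause (~x_12) is unit, so x_12 = 0.
The clause (~x_32) is unit, so x_32 = 0.
The clause (x_33) is unit, so x_33 = 1.
The clause (~x_42) is unit, so x_42 = 0.
The clause (x_43) is unit, so x_43 = 1.
That conflicts with the unit clause (~x_43).
So x_22 must be the other value — set x_22 = 0.
The clause (x_23) is unit, so x_23 = 1.
The clause (~x_13) is unit, so x_13 = 0.
The clause (~x_33) is unit, so x_33 = 0.
The clause (x_32) is unit, so x_32 = 1.
The clause (~x_12) is unit, so x_12 = 0.
The clause (~x_42) is unit, so x_42 = 0.
The clause (x_43) is unit, so x_43 = 1.
That conflicts with the unit clause (~x_43).
Both values of x_22 lead to a conflict.
Both values of x_11 lead to a conflict.
No assignment satisfies every clause.

No, unsatisfiable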